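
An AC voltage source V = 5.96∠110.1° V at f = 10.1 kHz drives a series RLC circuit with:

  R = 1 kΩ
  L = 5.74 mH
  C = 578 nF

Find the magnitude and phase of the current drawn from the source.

Step 1 — Angular frequency: ω = 2π·f = 2π·1.01e+04 = 6.346e+04 rad/s.
Step 2 — Component impedances:
  R: Z = R = 1000 Ω
  L: Z = jωL = j·6.346e+04·0.00574 = 0 + j364.3 Ω
  C: Z = 1/(jωC) = -j/(ω·C) = 0 - j27.26 Ω
Step 3 — Series combination: Z_total = R + L + C = 1000 + j337 Ω = 1055∠18.6° Ω.
Step 4 — Source phasor: V = 5.96∠110.1° V = -2.048 + j5.597 V.
Step 5 — Ohm's law: I = V / Z_total = (-2.048 + j5.597) / (1000 + j337) = -0.0001455 + j0.005646 A.
Step 6 — Convert to polar: |I| = 0.005648 A, ∠I = 91.5°.

I = 0.005648∠91.5° A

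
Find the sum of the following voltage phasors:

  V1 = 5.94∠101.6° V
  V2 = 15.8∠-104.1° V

Step 1 — Convert each phasor to rectangular form:
  V1 = 5.94·(cos(101.6°) + j·sin(101.6°)) = -1.194 + j5.819 V
  V2 = 15.8·(cos(-104.1°) + j·sin(-104.1°)) = -3.849 - j15.32 V
Step 2 — Sum components: V_total = -5.044 - j9.505 V.
Step 3 — Convert to polar: |V_total| = 10.76 V, ∠V_total = -118.0°.

V_total = 10.76∠-118.0° V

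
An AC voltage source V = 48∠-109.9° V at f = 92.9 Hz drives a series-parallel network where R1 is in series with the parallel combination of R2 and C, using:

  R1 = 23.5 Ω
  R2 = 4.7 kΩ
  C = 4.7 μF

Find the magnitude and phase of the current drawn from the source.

Step 1 — Angular frequency: ω = 2π·f = 2π·92.9 = 583.7 rad/s.
Step 2 — Component impedances:
  R1: Z = R = 23.5 Ω
  R2: Z = R = 4700 Ω
  C: Z = 1/(jωC) = -j/(ω·C) = 0 - j364.5 Ω
Step 3 — Parallel branch: R2 || C = 1/(1/R2 + 1/C) = 28.1 - j362.3 Ω.
Step 4 — Series with R1: Z_total = R1 + (R2 || C) = 51.6 - j362.3 Ω = 366∠-81.9° Ω.
Step 5 — Source phasor: V = 48∠-109.9° V = -16.34 - j45.13 V.
Step 6 — Ohm's law: I = V / Z_total = (-16.34 - j45.13) / (51.6 - j362.3) = 0.1158 - j0.06158 A.
Step 7 — Convert to polar: |I| = 0.1312 A, ∠I = -28.0°.

I = 0.1312∠-28.0° A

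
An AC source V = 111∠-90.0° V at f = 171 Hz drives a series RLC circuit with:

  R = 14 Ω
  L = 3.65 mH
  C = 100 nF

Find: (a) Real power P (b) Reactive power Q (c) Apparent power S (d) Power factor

Step 1 — Angular frequency: ω = 2π·f = 2π·171 = 1074 rad/s.
Step 2 — Component impedances:
  R: Z = R = 14 Ω
  L: Z = jωL = j·1074·0.00365 = 0 + j3.922 Ω
  C: Z = 1/(jωC) = -j/(ω·C) = 0 - j9307 Ω
Step 3 — Series combination: Z_total = R + L + C = 14 - j9303 Ω = 9303∠-89.9° Ω.
Step 4 — Source phasor: V = 111∠-90.0° V = 0 - j111 V.
Step 5 — Current: I = V / Z = 0.01193 - j1.795e-05 A = 0.01193∠-0.1° A.
Step 6 — Complex power: S = V·I* = 0.001993 - j1.324 VA.
Step 7 — Real power: P = Re(S) = 0.001993 W.
Step 8 — Reactive power: Q = Im(S) = -1.324 VAR.
Step 9 — Apparent power: |S| = 1.324 VA.
Step 10 — Power factor: PF = P/|S| = 0.001505 (leading).

(a) P = 0.001993 W  (b) Q = -1.324 VAR  (c) S = 1.324 VA  (d) PF = 0.001505 (leading)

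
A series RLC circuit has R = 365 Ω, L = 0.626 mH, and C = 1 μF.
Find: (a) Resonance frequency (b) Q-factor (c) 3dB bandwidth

Step 1 — Resonance: ω₀ = 1/√(LC) = 1/√(0.000626·1e-06) = 3.997e+04 rad/s.
Step 2 — f₀ = ω₀/(2π) = 6361 Hz.
Step 3 — Series Q: Q = ω₀L/R = 3.997e+04·0.000626/365 = 0.06855.
Step 4 — Bandwidth: Δω = ω₀/Q = 5.831e+05 rad/s; BW = Δω/(2π) = 9.28e+04 Hz.

(a) f₀ = 6361 Hz  (b) Q = 0.06855  (c) BW = 9.28e+04 Hz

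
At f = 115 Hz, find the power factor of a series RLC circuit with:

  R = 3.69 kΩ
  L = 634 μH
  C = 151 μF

Step 1 — Angular frequency: ω = 2π·f = 2π·115 = 722.6 rad/s.
Step 2 — Component impedances:
  R: Z = R = 3690 Ω
  L: Z = jωL = j·722.6·0.000634 = 0 + j0.4581 Ω
  C: Z = 1/(jωC) = -j/(ω·C) = 0 - j9.165 Ω
Step 3 — Series combination: Z_total = R + L + C = 3690 - j8.707 Ω = 3690∠-0.1° Ω.
Step 4 — Power factor: PF = cos(φ) = Re(Z)/|Z| = 3690/3690 = 1.
Step 5 — Type: Im(Z) = -8.707 ⇒ leading (phase φ = -0.1°).

PF = 1 (leading, φ = -0.1°)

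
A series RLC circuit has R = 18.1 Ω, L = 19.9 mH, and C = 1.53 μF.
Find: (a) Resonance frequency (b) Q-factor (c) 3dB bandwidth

Step 1 — Resonance: ω₀ = 1/√(LC) = 1/√(0.0199·1.53e-06) = 5731 rad/s.
Step 2 — f₀ = ω₀/(2π) = 912.1 Hz.
Step 3 — Series Q: Q = ω₀L/R = 5731·0.0199/18.1 = 6.301.
Step 4 — Bandwidth: Δω = ω₀/Q = 909.5 rad/s; BW = Δω/(2π) = 144.8 Hz.

(a) f₀ = 912.1 Hz  (b) Q = 6.301  (c) BW = 144.8 Hz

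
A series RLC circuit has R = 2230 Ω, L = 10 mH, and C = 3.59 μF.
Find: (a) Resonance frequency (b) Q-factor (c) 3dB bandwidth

Step 1 — Resonance condition Im(Z)=0 gives ω₀ = 1/√(LC).
Step 2 — ω₀ = 1/√(0.01·3.59e-06) = 5278 rad/s.
Step 3 — f₀ = ω₀/(2π) = 840 Hz.
Step 4 — Series Q: Q = ω₀L/R = 5278·0.01/2230 = 0.02367.
Step 5 — 3dB bandwidth: Δω = ω₀/Q = 2.23e+05 rad/s; BW = Δω/(2π) = 3.549e+04 Hz.

(a) f₀ = 840 Hz  (b) Q = 0.02367  (c) BW = 3.549e+04 Hz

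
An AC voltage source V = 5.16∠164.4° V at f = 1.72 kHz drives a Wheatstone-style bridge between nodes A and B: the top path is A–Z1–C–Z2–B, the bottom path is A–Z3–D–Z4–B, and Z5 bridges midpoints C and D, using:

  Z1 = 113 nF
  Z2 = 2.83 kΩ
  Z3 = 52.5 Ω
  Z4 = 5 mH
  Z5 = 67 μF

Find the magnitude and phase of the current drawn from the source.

Step 1 — Angular frequency: ω = 2π·f = 2π·1720 = 1.081e+04 rad/s.
Step 2 — Component impedances:
  Z1: Z = 1/(jωC) = -j/(ω·C) = 0 - j818.9 Ω
  Z2: Z = R = 2830 Ω
  Z3: Z = R = 52.5 Ω
  Z4: Z = jωL = j·1.081e+04·0.005 = 0 + j54.04 Ω
  Z5: Z = 1/(jωC) = -j/(ω·C) = 0 - j1.381 Ω
Step 3 — Bridge requires nodal analysis (the Z5 bridge couples midpoints C and D, so the two paths cannot be reduced to a simple series/parallel combination). Setting node B to ground and injecting 1 A at node A, the 3-node admittance system at A, C, D solves to V_A = Z_AB = 53.32 + j50.67 Ω = 73.55∠43.5° Ω.
Step 4 — Source phasor: V = 5.16∠164.4° V = -4.97 + j1.388 V.
Step 5 — Ohm's law: I = V / Z_total = (-4.97 + j1.388) / (53.32 + j50.67) = -0.03599 + j0.06022 A.
Step 6 — Convert to polar: |I| = 0.07016 A, ∠I = 120.9°.

I = 0.07016∠120.9° A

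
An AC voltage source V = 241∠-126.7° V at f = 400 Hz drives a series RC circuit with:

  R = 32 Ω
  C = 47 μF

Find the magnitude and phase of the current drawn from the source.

Step 1 — Angular frequency: ω = 2π·f = 2π·400 = 2513 rad/s.
Step 2 — Component impedances:
  R: Z = R = 32 Ω
  C: Z = 1/(jωC) = -j/(ω·C) = 0 - j8.466 Ω
Step 3 — Series combination: Z_total = R + C = 32 - j8.466 Ω = 33.1∠-14.8° Ω.
Step 4 — Source phasor: V = 241∠-126.7° V = -144 - j193.2 V.
Step 5 — Ohm's law: I = V / Z_total = (-144 - j193.2) / (32 - j8.466) = -2.713 - j6.756 A.
Step 6 — Convert to polar: |I| = 7.281 A, ∠I = -111.9°.

I = 7.281∠-111.9° A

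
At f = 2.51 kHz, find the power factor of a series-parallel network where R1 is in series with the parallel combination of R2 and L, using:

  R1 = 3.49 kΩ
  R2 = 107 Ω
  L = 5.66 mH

Step 1 — Angular frequency: ω = 2π·f = 2π·2510 = 1.577e+04 rad/s.
Step 2 — Component impedances:
  R1: Z = R = 3490 Ω
  R2: Z = R = 107 Ω
  L: Z = jωL = j·1.577e+04·0.00566 = 0 + j89.26 Ω
Step 3 — Parallel branch: R2 || L = 1/(1/R2 + 1/L) = 43.91 + j52.63 Ω.
Step 4 — Series with R1: Z_total = R1 + (R2 || L) = 3534 + j52.63 Ω = 3534∠0.9° Ω.
Step 5 — Power factor: PF = cos(φ) = Re(Z)/|Z| = 3533.9/3534.3 = 0.9999.
Step 6 — Type: Im(Z) = 52.63 ⇒ lagging (phase φ = 0.9°).

PF = 0.9999 (lagging, φ = 0.9°)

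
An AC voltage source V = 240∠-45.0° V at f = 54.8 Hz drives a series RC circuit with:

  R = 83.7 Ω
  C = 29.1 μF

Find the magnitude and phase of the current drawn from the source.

Step 1 — Angular frequency: ω = 2π·f = 2π·54.8 = 344.3 rad/s.
Step 2 — Component impedances:
  R: Z = R = 83.7 Ω
  C: Z = 1/(jωC) = -j/(ω·C) = 0 - j99.8 Ω
Step 3 — Series combination: Z_total = R + C = 83.7 - j99.8 Ω = 130.3∠-50.0° Ω.
Step 4 — Source phasor: V = 240∠-45.0° V = 169.7 - j169.7 V.
Step 5 — Ohm's law: I = V / Z_total = (169.7 - j169.7) / (83.7 - j99.8) = 1.835 + j0.1611 A.
Step 6 — Convert to polar: |I| = 1.843 A, ∠I = 5.0°.

I = 1.843∠5.0° A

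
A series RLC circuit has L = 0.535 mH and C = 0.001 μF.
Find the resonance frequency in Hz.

Step 1 — Resonance condition Im(Z)=0 gives ω₀ = 1/√(LC).
Step 2 — ω₀ = 1/√(0.000535·1e-09) = 1.367e+06 rad/s.
Step 3 — f₀ = ω₀/(2π) = 2.176e+05 Hz.

f₀ = 2.176e+05 Hz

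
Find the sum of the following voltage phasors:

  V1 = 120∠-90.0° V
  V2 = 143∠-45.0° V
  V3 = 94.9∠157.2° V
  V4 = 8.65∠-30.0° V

Step 1 — Convert each phasor to rectangular form:
  V1 = 120·(cos(-90.0°) + j·sin(-90.0°)) = 0 - j120 V
  V2 = 143·(cos(-45.0°) + j·sin(-45.0°)) = 101.1 - j101.1 V
  V3 = 94.9·(cos(157.2°) + j·sin(157.2°)) = -87.48 + j36.78 V
  V4 = 8.65·(cos(-30.0°) + j·sin(-30.0°)) = 7.491 - j4.325 V
Step 2 — Sum components: V_total = 21.12 - j188.7 V.
Step 3 — Convert to polar: |V_total| = 189.8 V, ∠V_total = -83.6°.

V_total = 189.8∠-83.6° V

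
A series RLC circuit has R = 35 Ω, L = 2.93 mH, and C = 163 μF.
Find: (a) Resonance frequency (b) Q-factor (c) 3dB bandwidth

Step 1 — Resonance: ω₀ = 1/√(LC) = 1/√(0.00293·0.000163) = 1447 rad/s.
Step 2 — f₀ = ω₀/(2π) = 230.3 Hz.
Step 3 — Series Q: Q = ω₀L/R = 1447·0.00293/35 = 0.1211.
Step 4 — Bandwidth: Δω = ω₀/Q = 1.195e+04 rad/s; BW = Δω/(2π) = 1901 Hz.

(a) f₀ = 230.3 Hz  (b) Q = 0.1211  (c) BW = 1901 Hz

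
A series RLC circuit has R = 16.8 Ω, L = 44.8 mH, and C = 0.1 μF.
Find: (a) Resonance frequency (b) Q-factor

Step 1 — Resonance condition Im(Z)=0 gives ω₀ = 1/√(LC).
Step 2 — ω₀ = 1/√(0.0448·1e-07) = 1.494e+04 rad/s.
Step 3 — f₀ = ω₀/(2π) = 2378 Hz.
Step 4 — Series Q: Q = ω₀L/R = 1.494e+04·0.0448/16.8 = 39.84.

(a) f₀ = 2378 Hz  (b) Q = 39.84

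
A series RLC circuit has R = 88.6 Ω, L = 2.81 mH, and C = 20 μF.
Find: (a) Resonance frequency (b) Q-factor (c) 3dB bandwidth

Step 1 — Resonance: ω₀ = 1/√(LC) = 1/√(0.00281·2e-05) = 4218 rad/s.
Step 2 — f₀ = ω₀/(2π) = 671.4 Hz.
Step 3 — Series Q: Q = ω₀L/R = 4218·0.00281/88.6 = 0.1338.
Step 4 — Bandwidth: Δω = ω₀/Q = 3.153e+04 rad/s; BW = Δω/(2π) = 5018 Hz.

(a) f₀ = 671.4 Hz  (b) Q = 0.1338  (c) BW = 5018 Hz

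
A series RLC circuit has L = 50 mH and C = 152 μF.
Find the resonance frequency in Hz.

Step 1 — Resonance condition Im(Z)=0 gives ω₀ = 1/√(LC).
Step 2 — ω₀ = 1/√(0.05·0.000152) = 362.7 rad/s.
Step 3 — f₀ = ω₀/(2π) = 57.73 Hz.

f₀ = 57.73 Hz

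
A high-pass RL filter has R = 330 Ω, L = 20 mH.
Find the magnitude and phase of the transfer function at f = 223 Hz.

Step 1 — Angular frequency: ω = 2π·223 = 1401 rad/s.
Step 2 — Transfer function: H(jω) = jωL/(R + jωL).
Step 3 — Numerator jωL = j·28.02; denominator R + jωL = 330 + j28.02.
Step 4 — H = 0.007159 + j0.08431.
Step 5 — Magnitude: |H| = 0.08461 (-21.5 dB); phase: φ = 85.1°.

|H| = 0.08461 (-21.5 dB), φ = 85.1°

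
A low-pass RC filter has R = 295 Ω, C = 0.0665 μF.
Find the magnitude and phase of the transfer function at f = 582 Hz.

Step 1 — Angular frequency: ω = 2π·582 = 3657 rad/s.
Step 2 — Transfer function: H(jω) = 1/(1 + jωRC).
Step 3 — Denominator: 1 + jωRC = 1 + j·3657·295·6.65e-08 = 1 + j0.07174.
Step 4 — H = 0.9949 - j0.07137.
Step 5 — Magnitude: |H| = 0.9974 (-0.0 dB); phase: φ = -4.1°.

|H| = 0.9974 (-0.0 dB), φ = -4.1°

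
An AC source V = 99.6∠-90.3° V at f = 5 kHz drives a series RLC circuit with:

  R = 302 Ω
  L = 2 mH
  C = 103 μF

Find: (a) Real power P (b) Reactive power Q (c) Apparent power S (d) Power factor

Step 1 — Angular frequency: ω = 2π·f = 2π·5000 = 3.142e+04 rad/s.
Step 2 — Component impedances:
  R: Z = R = 302 Ω
  L: Z = jωL = j·3.142e+04·0.002 = 0 + j62.83 Ω
  C: Z = 1/(jωC) = -j/(ω·C) = 0 - j0.309 Ω
Step 3 — Series combination: Z_total = R + L + C = 302 + j62.52 Ω = 308.4∠11.7° Ω.
Step 4 — Source phasor: V = 99.6∠-90.3° V = -0.5215 - j99.6 V.
Step 5 — Current: I = V / Z = -0.06713 - j0.3159 A = 0.323∠-102.0° A.
Step 6 — Complex power: S = V·I* = 31.5 + j6.521 VA.
Step 7 — Real power: P = Re(S) = 31.5 W.
Step 8 — Reactive power: Q = Im(S) = 6.521 VAR.
Step 9 — Apparent power: |S| = 32.17 VA.
Step 10 — Power factor: PF = P/|S| = 0.9792 (lagging).

(a) P = 31.5 W  (b) Q = 6.521 VAR  (c) S = 32.17 VA  (d) PF = 0.9792 (lagging)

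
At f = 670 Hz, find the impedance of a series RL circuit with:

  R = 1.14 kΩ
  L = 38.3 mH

Step 1 — Angular frequency: ω = 2π·f = 2π·670 = 4210 rad/s.
Step 2 — Component impedances:
  R: Z = R = 1140 Ω
  L: Z = jωL = j·4210·0.0383 = 0 + j161.2 Ω
Step 3 — Series combination: Z_total = R + L = 1140 + j161.2 Ω = 1151∠8.1° Ω.

Z = 1140 + j161.2 Ω = 1151∠8.1° Ω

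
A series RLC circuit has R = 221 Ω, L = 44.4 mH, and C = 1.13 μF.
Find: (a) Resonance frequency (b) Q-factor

Step 1 — Resonance condition Im(Z)=0 gives ω₀ = 1/√(LC).
Step 2 — ω₀ = 1/√(0.0444·1.13e-06) = 4464 rad/s.
Step 3 — f₀ = ω₀/(2π) = 710.5 Hz.
Step 4 — Series Q: Q = ω₀L/R = 4464·0.0444/221 = 0.8969.

(a) f₀ = 710.5 Hz  (b) Q = 0.8969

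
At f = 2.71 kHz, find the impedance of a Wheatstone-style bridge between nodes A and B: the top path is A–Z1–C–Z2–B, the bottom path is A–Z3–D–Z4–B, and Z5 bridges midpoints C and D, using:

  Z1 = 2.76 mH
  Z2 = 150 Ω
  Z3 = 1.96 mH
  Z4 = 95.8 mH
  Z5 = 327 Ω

Step 1 — Angular frequency: ω = 2π·f = 2π·2710 = 1.703e+04 rad/s.
Step 2 — Component impedances:
  Z1: Z = jωL = j·1.703e+04·0.00276 = 0 + j47 Ω
  Z2: Z = R = 150 Ω
  Z3: Z = jωL = j·1.703e+04·0.00196 = 0 + j33.37 Ω
  Z4: Z = jωL = j·1.703e+04·0.0958 = 0 + j1631 Ω
  Z5: Z = R = 327 Ω
Step 3 — Bridge requires nodal analysis (the Z5 bridge couples midpoints C and D, so the two paths cannot be reduced to a simple series/parallel combination). Setting node B to ground and injecting 1 A at node A, the 3-node admittance system at A, C, D solves to V_A = Z_AB = 146.7 + j58.49 Ω = 158∠21.7° Ω.

Z = 146.7 + j58.49 Ω = 158∠21.7° Ω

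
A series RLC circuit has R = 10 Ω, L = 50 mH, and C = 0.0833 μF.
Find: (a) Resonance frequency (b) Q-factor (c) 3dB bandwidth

Step 1 — Resonance: ω₀ = 1/√(LC) = 1/√(0.05·8.33e-08) = 1.55e+04 rad/s.
Step 2 — f₀ = ω₀/(2π) = 2466 Hz.
Step 3 — Series Q: Q = ω₀L/R = 1.55e+04·0.05/10 = 77.48.
Step 4 — Bandwidth: Δω = ω₀/Q = 200 rad/s; BW = Δω/(2π) = 31.83 Hz.

(a) f₀ = 2466 Hz  (b) Q = 77.48  (c) BW = 31.83 Hz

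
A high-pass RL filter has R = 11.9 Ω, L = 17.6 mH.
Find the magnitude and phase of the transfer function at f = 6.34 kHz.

Step 1 — Angular frequency: ω = 2π·6340 = 3.984e+04 rad/s.
Step 2 — Transfer function: H(jω) = jωL/(R + jωL).
Step 3 — Numerator jωL = j·701.1; denominator R + jωL = 11.9 + j701.1.
Step 4 — H = 0.9997 + j0.01697.
Step 5 — Magnitude: |H| = 0.9999 (-0.0 dB); phase: φ = 1.0°.

|H| = 0.9999 (-0.0 dB), φ = 1.0°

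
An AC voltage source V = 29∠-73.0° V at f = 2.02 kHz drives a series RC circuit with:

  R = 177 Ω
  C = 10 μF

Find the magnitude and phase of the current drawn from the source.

Step 1 — Angular frequency: ω = 2π·f = 2π·2020 = 1.269e+04 rad/s.
Step 2 — Component impedances:
  R: Z = R = 177 Ω
  C: Z = 1/(jωC) = -j/(ω·C) = 0 - j7.879 Ω
Step 3 — Series combination: Z_total = R + C = 177 - j7.879 Ω = 177.2∠-2.5° Ω.
Step 4 — Source phasor: V = 29∠-73.0° V = 8.479 - j27.73 V.
Step 5 — Ohm's law: I = V / Z_total = (8.479 - j27.73) / (177 - j7.879) = 0.05477 - j0.1542 A.
Step 6 — Convert to polar: |I| = 0.1637 A, ∠I = -70.5°.

I = 0.1637∠-70.5° A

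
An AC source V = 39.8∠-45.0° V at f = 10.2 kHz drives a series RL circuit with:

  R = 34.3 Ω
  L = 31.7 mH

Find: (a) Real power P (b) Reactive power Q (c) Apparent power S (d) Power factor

Step 1 — Angular frequency: ω = 2π·f = 2π·1.02e+04 = 6.409e+04 rad/s.
Step 2 — Component impedances:
  R: Z = R = 34.3 Ω
  L: Z = jωL = j·6.409e+04·0.0317 = 0 + j2032 Ω
Step 3 — Series combination: Z_total = R + L = 34.3 + j2032 Ω = 2032∠89.0° Ω.
Step 4 — Source phasor: V = 39.8∠-45.0° V = 28.14 - j28.14 V.
Step 5 — Current: I = V / Z = -0.01361 - j0.01408 A = 0.01959∠-134.0° A.
Step 6 — Complex power: S = V·I* = 0.01316 + j0.7795 VA.
Step 7 — Real power: P = Re(S) = 0.01316 W.
Step 8 — Reactive power: Q = Im(S) = 0.7795 VAR.
Step 9 — Apparent power: |S| = 0.7796 VA.
Step 10 — Power factor: PF = P/|S| = 0.01688 (lagging).

(a) P = 0.01316 W  (b) Q = 0.7795 VAR  (c) S = 0.7796 VA  (d) PF = 0.01688 (lagging)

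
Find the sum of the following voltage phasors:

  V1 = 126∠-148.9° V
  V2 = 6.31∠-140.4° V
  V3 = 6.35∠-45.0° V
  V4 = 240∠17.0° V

Step 1 — Convert each phasor to rectangular form:
  V1 = 126·(cos(-148.9°) + j·sin(-148.9°)) = -107.9 - j65.08 V
  V2 = 6.31·(cos(-140.4°) + j·sin(-140.4°)) = -4.862 - j4.022 V
  V3 = 6.35·(cos(-45.0°) + j·sin(-45.0°)) = 4.49 - j4.49 V
  V4 = 240·(cos(17.0°) + j·sin(17.0°)) = 229.5 + j70.17 V
Step 2 — Sum components: V_total = 121.3 - j3.426 V.
Step 3 — Convert to polar: |V_total| = 121.3 V, ∠V_total = -1.6°.

V_total = 121.3∠-1.6° V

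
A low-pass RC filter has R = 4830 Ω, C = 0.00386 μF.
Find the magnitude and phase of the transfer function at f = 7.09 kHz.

Step 1 — Angular frequency: ω = 2π·7090 = 4.455e+04 rad/s.
Step 2 — Transfer function: H(jω) = 1/(1 + jωRC).
Step 3 — Denominator: 1 + jωRC = 1 + j·4.455e+04·4830·3.86e-09 = 1 + j0.8305.
Step 4 — H = 0.5918 - j0.4915.
Step 5 — Magnitude: |H| = 0.7693 (-2.3 dB); phase: φ = -39.7°.

|H| = 0.7693 (-2.3 dB), φ = -39.7°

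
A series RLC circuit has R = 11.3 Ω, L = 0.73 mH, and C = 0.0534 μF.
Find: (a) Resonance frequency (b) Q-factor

Step 1 — Resonance condition Im(Z)=0 gives ω₀ = 1/√(LC).
Step 2 — ω₀ = 1/√(0.00073·5.34e-08) = 1.602e+05 rad/s.
Step 3 — f₀ = ω₀/(2π) = 2.549e+04 Hz.
Step 4 — Series Q: Q = ω₀L/R = 1.602e+05·0.00073/11.3 = 10.35.

(a) f₀ = 2.549e+04 Hz  (b) Q = 10.35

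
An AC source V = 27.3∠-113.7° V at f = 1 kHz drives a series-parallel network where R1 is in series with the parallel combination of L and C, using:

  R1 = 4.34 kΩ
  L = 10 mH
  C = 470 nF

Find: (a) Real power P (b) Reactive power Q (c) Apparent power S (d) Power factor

Step 1 — Angular frequency: ω = 2π·f = 2π·1000 = 6283 rad/s.
Step 2 — Component impedances:
  R1: Z = R = 4340 Ω
  L: Z = jωL = j·6283·0.01 = 0 + j62.83 Ω
  C: Z = 1/(jωC) = -j/(ω·C) = 0 - j338.6 Ω
Step 3 — Parallel branch: L || C = 1/(1/L + 1/C) = 0 + j77.15 Ω.
Step 4 — Series with R1: Z_total = R1 + (L || C) = 4340 + j77.15 Ω = 4341∠1.0° Ω.
Step 5 — Source phasor: V = 27.3∠-113.7° V = -10.97 - j25 V.
Step 6 — Current: I = V / Z = -0.00263 - j0.005713 A = 0.006289∠-114.7° A.
Step 7 — Complex power: S = V·I* = 0.1717 + j0.003052 VA.
Step 8 — Real power: P = Re(S) = 0.1717 W.
Step 9 — Reactive power: Q = Im(S) = 0.003052 VAR.
Step 10 — Apparent power: |S| = 0.1717 VA.
Step 11 — Power factor: PF = P/|S| = 0.9998 (lagging).

(a) P = 0.1717 W  (b) Q = 0.003052 VAR  (c) S = 0.1717 VA  (d) PF = 0.9998 (lagging)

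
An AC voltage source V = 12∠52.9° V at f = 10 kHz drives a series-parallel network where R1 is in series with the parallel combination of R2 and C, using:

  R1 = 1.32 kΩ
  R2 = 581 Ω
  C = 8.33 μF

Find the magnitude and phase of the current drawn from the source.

Step 1 — Angular frequency: ω = 2π·f = 2π·1e+04 = 6.283e+04 rad/s.
Step 2 — Component impedances:
  R1: Z = R = 1320 Ω
  R2: Z = R = 581 Ω
  C: Z = 1/(jωC) = -j/(ω·C) = 0 - j1.911 Ω
Step 3 — Parallel branch: R2 || C = 1/(1/R2 + 1/C) = 0.006283 - j1.911 Ω.
Step 4 — Series with R1: Z_total = R1 + (R2 || C) = 1320 - j1.911 Ω = 1320∠-0.1° Ω.
Step 5 — Source phasor: V = 12∠52.9° V = 7.238 + j9.571 V.
Step 6 — Ohm's law: I = V / Z_total = (7.238 + j9.571) / (1320 - j1.911) = 0.005473 + j0.007259 A.
Step 7 — Convert to polar: |I| = 0.009091 A, ∠I = 53.0°.

I = 0.009091∠53.0° A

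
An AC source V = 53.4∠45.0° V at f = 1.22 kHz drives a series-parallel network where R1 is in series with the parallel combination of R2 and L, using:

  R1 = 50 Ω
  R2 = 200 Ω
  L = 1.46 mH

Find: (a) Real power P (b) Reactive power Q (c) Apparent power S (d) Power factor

Step 1 — Angular frequency: ω = 2π·f = 2π·1220 = 7665 rad/s.
Step 2 — Component impedances:
  R1: Z = R = 50 Ω
  R2: Z = R = 200 Ω
  L: Z = jωL = j·7665·0.00146 = 0 + j11.19 Ω
Step 3 — Parallel branch: R2 || L = 1/(1/R2 + 1/L) = 0.6243 + j11.16 Ω.
Step 4 — Series with R1: Z_total = R1 + (R2 || L) = 50.62 + j11.16 Ω = 51.84∠12.4° Ω.
Step 5 — Source phasor: V = 53.4∠45.0° V = 37.76 + j37.76 V.
Step 6 — Current: I = V / Z = 0.8681 + j0.5546 A = 1.03∠32.6° A.
Step 7 — Complex power: S = V·I* = 53.72 + j11.84 VA.
Step 8 — Real power: P = Re(S) = 53.72 W.
Step 9 — Reactive power: Q = Im(S) = 11.84 VAR.
Step 10 — Apparent power: |S| = 55.01 VA.
Step 11 — Power factor: PF = P/|S| = 0.9766 (lagging).

(a) P = 53.72 W  (b) Q = 11.84 VAR  (c) S = 55.01 VA  (d) PF = 0.9766 (lagging)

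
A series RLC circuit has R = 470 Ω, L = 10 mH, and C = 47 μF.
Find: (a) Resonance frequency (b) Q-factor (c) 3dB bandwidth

Step 1 — Resonance condition Im(Z)=0 gives ω₀ = 1/√(LC).
Step 2 — ω₀ = 1/√(0.01·4.7e-05) = 1459 rad/s.
Step 3 — f₀ = ω₀/(2π) = 232.2 Hz.
Step 4 — Series Q: Q = ω₀L/R = 1459·0.01/470 = 0.03104.
Step 5 — 3dB bandwidth: Δω = ω₀/Q = 4.7e+04 rad/s; BW = Δω/(2π) = 7480 Hz.

(a) f₀ = 232.2 Hz  (b) Q = 0.03104  (c) BW = 7480 Hz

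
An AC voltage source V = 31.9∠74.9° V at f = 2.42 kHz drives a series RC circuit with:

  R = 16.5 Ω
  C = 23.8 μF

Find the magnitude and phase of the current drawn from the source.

Step 1 — Angular frequency: ω = 2π·f = 2π·2420 = 1.521e+04 rad/s.
Step 2 — Component impedances:
  R: Z = R = 16.5 Ω
  C: Z = 1/(jωC) = -j/(ω·C) = 0 - j2.763 Ω
Step 3 — Series combination: Z_total = R + C = 16.5 - j2.763 Ω = 16.73∠-9.5° Ω.
Step 4 — Source phasor: V = 31.9∠74.9° V = 8.31 + j30.8 V.
Step 5 — Ohm's law: I = V / Z_total = (8.31 + j30.8) / (16.5 - j2.763) = 0.1858 + j1.898 A.
Step 6 — Convert to polar: |I| = 1.907 A, ∠I = 84.4°.

I = 1.907∠84.4° A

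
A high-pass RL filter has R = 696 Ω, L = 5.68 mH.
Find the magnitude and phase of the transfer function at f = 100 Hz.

Step 1 — Angular frequency: ω = 2π·100 = 628.3 rad/s.
Step 2 — Transfer function: H(jω) = jωL/(R + jωL).
Step 3 — Numerator jωL = j·3.569; denominator R + jωL = 696 + j3.569.
Step 4 — H = 2.629e-05 + j0.005128.
Step 5 — Magnitude: |H| = 0.005128 (-45.8 dB); phase: φ = 89.7°.

|H| = 0.005128 (-45.8 dB), φ = 89.7°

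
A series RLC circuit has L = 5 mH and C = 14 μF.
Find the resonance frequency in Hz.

Step 1 — Resonance condition Im(Z)=0 gives ω₀ = 1/√(LC).
Step 2 — ω₀ = 1/√(0.005·1.4e-05) = 3780 rad/s.
Step 3 — f₀ = ω₀/(2π) = 601.5 Hz.

f₀ = 601.5 Hz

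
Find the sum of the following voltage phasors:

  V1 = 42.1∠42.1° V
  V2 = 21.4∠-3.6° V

Step 1 — Convert each phasor to rectangular form:
  V1 = 42.1·(cos(42.1°) + j·sin(42.1°)) = 31.24 + j28.22 V
  V2 = 21.4·(cos(-3.6°) + j·sin(-3.6°)) = 21.36 - j1.344 V
Step 2 — Sum components: V_total = 52.59 + j26.88 V.
Step 3 — Convert to polar: |V_total| = 59.07 V, ∠V_total = 27.1°.

V_total = 59.07∠27.1° V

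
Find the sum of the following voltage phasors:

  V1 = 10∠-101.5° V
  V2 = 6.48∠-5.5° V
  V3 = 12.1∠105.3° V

Step 1 — Convert each phasor to rectangular form:
  V1 = 10·(cos(-101.5°) + j·sin(-101.5°)) = -1.994 - j9.799 V
  V2 = 6.48·(cos(-5.5°) + j·sin(-5.5°)) = 6.45 - j0.6211 V
  V3 = 12.1·(cos(105.3°) + j·sin(105.3°)) = -3.193 + j11.67 V
Step 2 — Sum components: V_total = 1.264 + j1.251 V.
Step 3 — Convert to polar: |V_total| = 1.778 V, ∠V_total = 44.7°.

V_total = 1.778∠44.7° V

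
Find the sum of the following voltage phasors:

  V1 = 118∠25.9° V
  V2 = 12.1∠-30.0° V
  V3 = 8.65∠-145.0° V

Step 1 — Convert each phasor to rectangular form:
  V1 = 118·(cos(25.9°) + j·sin(25.9°)) = 106.1 + j51.54 V
  V2 = 12.1·(cos(-30.0°) + j·sin(-30.0°)) = 10.48 - j6.05 V
  V3 = 8.65·(cos(-145.0°) + j·sin(-145.0°)) = -7.086 - j4.961 V
Step 2 — Sum components: V_total = 109.5 + j40.53 V.
Step 3 — Convert to polar: |V_total| = 116.8 V, ∠V_total = 20.3°.

V_total = 116.8∠20.3° V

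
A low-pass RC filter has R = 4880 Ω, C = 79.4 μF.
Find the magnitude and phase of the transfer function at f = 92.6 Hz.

Step 1 — Angular frequency: ω = 2π·92.6 = 581.8 rad/s.
Step 2 — Transfer function: H(jω) = 1/(1 + jωRC).
Step 3 — Denominator: 1 + jωRC = 1 + j·581.8·4880·7.94e-05 = 1 + j225.4.
Step 4 — H = 1.968e-05 - j0.004436.
Step 5 — Magnitude: |H| = 0.004436 (-47.1 dB); phase: φ = -89.7°.

|H| = 0.004436 (-47.1 dB), φ = -89.7°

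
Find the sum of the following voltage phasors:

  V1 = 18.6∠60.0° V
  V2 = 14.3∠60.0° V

Step 1 — Convert each phasor to rectangular form:
  V1 = 18.6·(cos(60.0°) + j·sin(60.0°)) = 9.3 + j16.11 V
  V2 = 14.3·(cos(60.0°) + j·sin(60.0°)) = 7.15 + j12.38 V
Step 2 — Sum components: V_total = 16.45 + j28.49 V.
Step 3 — Convert to polar: |V_total| = 32.9 V, ∠V_total = 60.0°.

V_total = 32.9∠60.0° V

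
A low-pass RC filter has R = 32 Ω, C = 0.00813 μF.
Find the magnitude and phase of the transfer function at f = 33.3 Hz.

Step 1 — Angular frequency: ω = 2π·33.3 = 209.2 rad/s.
Step 2 — Transfer function: H(jω) = 1/(1 + jωRC).
Step 3 — Denominator: 1 + jωRC = 1 + j·209.2·32·8.13e-09 = 1 + j5.443e-05.
Step 4 — H = 1 - j5.443e-05.
Step 5 — Magnitude: |H| = 1 (-0.0 dB); phase: φ = -0.0°.

|H| = 1 (-0.0 dB), φ = -0.0°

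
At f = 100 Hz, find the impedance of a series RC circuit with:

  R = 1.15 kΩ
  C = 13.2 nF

Step 1 — Angular frequency: ω = 2π·f = 2π·100 = 628.3 rad/s.
Step 2 — Component impedances:
  R: Z = R = 1150 Ω
  C: Z = 1/(jωC) = -j/(ω·C) = 0 - j1.206e+05 Ω
Step 3 — Series combination: Z_total = R + C = 1150 - j1.206e+05 Ω = 1.206e+05∠-89.5° Ω.

Z = 1150 - j1.206e+05 Ω = 1.206e+05∠-89.5° Ω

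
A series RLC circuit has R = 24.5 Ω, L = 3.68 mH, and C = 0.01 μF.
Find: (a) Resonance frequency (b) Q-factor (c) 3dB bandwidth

Step 1 — Resonance condition Im(Z)=0 gives ω₀ = 1/√(LC).
Step 2 — ω₀ = 1/√(0.00368·1e-08) = 1.648e+05 rad/s.
Step 3 — f₀ = ω₀/(2π) = 2.624e+04 Hz.
Step 4 — Series Q: Q = ω₀L/R = 1.648e+05·0.00368/24.5 = 24.76.
Step 5 — 3dB bandwidth: Δω = ω₀/Q = 6658 rad/s; BW = Δω/(2π) = 1060 Hz.

(a) f₀ = 2.624e+04 Hz  (b) Q = 24.76  (c) BW = 1060 Hz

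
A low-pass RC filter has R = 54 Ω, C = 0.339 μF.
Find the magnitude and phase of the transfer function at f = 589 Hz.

Step 1 — Angular frequency: ω = 2π·589 = 3701 rad/s.
Step 2 — Transfer function: H(jω) = 1/(1 + jωRC).
Step 3 — Denominator: 1 + jωRC = 1 + j·3701·54·3.39e-07 = 1 + j0.06775.
Step 4 — H = 0.9954 - j0.06744.
Step 5 — Magnitude: |H| = 0.9977 (-0.0 dB); phase: φ = -3.9°.

|H| = 0.9977 (-0.0 dB), φ = -3.9°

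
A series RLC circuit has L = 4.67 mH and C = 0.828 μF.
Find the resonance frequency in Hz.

Step 1 — Resonance condition Im(Z)=0 gives ω₀ = 1/√(LC).
Step 2 — ω₀ = 1/√(0.00467·8.28e-07) = 1.608e+04 rad/s.
Step 3 — f₀ = ω₀/(2π) = 2559 Hz.

f₀ = 2559 Hz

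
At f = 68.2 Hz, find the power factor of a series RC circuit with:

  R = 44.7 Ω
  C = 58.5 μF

Step 1 — Angular frequency: ω = 2π·f = 2π·68.2 = 428.5 rad/s.
Step 2 — Component impedances:
  R: Z = R = 44.7 Ω
  C: Z = 1/(jωC) = -j/(ω·C) = 0 - j39.89 Ω
Step 3 — Series combination: Z_total = R + C = 44.7 - j39.89 Ω = 59.91∠-41.7° Ω.
Step 4 — Power factor: PF = cos(φ) = Re(Z)/|Z| = 44.7/59.91 = 0.7461.
Step 5 — Type: Im(Z) = -39.89 ⇒ leading (phase φ = -41.7°).

PF = 0.7461 (leading, φ = -41.7°)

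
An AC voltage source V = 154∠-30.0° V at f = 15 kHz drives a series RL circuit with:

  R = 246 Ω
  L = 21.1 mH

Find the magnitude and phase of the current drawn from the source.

Step 1 — Angular frequency: ω = 2π·f = 2π·1.5e+04 = 9.425e+04 rad/s.
Step 2 — Component impedances:
  R: Z = R = 246 Ω
  L: Z = jωL = j·9.425e+04·0.0211 = 0 + j1989 Ω
Step 3 — Series combination: Z_total = R + L = 246 + j1989 Ω = 2004∠82.9° Ω.
Step 4 — Source phasor: V = 154∠-30.0° V = 133.4 - j77 V.
Step 5 — Ohm's law: I = V / Z_total = (133.4 - j77) / (246 + j1989) = -0.02997 - j0.07077 A.
Step 6 — Convert to polar: |I| = 0.07685 A, ∠I = -112.9°.

I = 0.07685∠-112.9° A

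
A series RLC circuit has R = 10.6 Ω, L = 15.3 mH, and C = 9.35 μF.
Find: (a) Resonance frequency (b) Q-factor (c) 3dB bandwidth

Step 1 — Resonance: ω₀ = 1/√(LC) = 1/√(0.0153·9.35e-06) = 2644 rad/s.
Step 2 — f₀ = ω₀/(2π) = 420.8 Hz.
Step 3 — Series Q: Q = ω₀L/R = 2644·0.0153/10.6 = 3.816.
Step 4 — Bandwidth: Δω = ω₀/Q = 692.8 rad/s; BW = Δω/(2π) = 110.3 Hz.

(a) f₀ = 420.8 Hz  (b) Q = 3.816  (c) BW = 110.3 Hz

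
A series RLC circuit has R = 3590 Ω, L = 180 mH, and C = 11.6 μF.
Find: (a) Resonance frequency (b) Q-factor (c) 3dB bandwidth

Step 1 — Resonance condition Im(Z)=0 gives ω₀ = 1/√(LC).
Step 2 — ω₀ = 1/√(0.18·1.16e-05) = 692 rad/s.
Step 3 — f₀ = ω₀/(2π) = 110.1 Hz.
Step 4 — Series Q: Q = ω₀L/R = 692·0.18/3590 = 0.0347.
Step 5 — 3dB bandwidth: Δω = ω₀/Q = 1.994e+04 rad/s; BW = Δω/(2π) = 3174 Hz.

(a) f₀ = 110.1 Hz  (b) Q = 0.0347  (c) BW = 3174 Hz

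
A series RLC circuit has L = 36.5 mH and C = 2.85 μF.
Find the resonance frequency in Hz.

Step 1 — Resonance condition Im(Z)=0 gives ω₀ = 1/√(LC).
Step 2 — ω₀ = 1/√(0.0365·2.85e-06) = 3100 rad/s.
Step 3 — f₀ = ω₀/(2π) = 493.5 Hz.

f₀ = 493.5 Hz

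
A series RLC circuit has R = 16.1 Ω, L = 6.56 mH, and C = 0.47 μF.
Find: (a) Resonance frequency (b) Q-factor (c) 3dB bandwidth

Step 1 — Resonance: ω₀ = 1/√(LC) = 1/√(0.00656·4.7e-07) = 1.801e+04 rad/s.
Step 2 — f₀ = ω₀/(2π) = 2866 Hz.
Step 3 — Series Q: Q = ω₀L/R = 1.801e+04·0.00656/16.1 = 7.338.
Step 4 — Bandwidth: Δω = ω₀/Q = 2454 rad/s; BW = Δω/(2π) = 390.6 Hz.

(a) f₀ = 2866 Hz  (b) Q = 7.338  (c) BW = 390.6 Hz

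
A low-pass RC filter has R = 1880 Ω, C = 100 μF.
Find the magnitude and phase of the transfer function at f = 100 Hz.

Step 1 — Angular frequency: ω = 2π·100 = 628.3 rad/s.
Step 2 — Transfer function: H(jω) = 1/(1 + jωRC).
Step 3 — Denominator: 1 + jωRC = 1 + j·628.3·1880·0.0001 = 1 + j118.1.
Step 4 — H = 7.166e-05 - j0.008465.
Step 5 — Magnitude: |H| = 0.008465 (-41.4 dB); phase: φ = -89.5°.

|H| = 0.008465 (-41.4 dB), φ = -89.5°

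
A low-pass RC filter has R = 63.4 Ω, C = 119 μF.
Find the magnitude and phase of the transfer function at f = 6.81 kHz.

Step 1 — Angular frequency: ω = 2π·6810 = 4.279e+04 rad/s.
Step 2 — Transfer function: H(jω) = 1/(1 + jωRC).
Step 3 — Denominator: 1 + jωRC = 1 + j·4.279e+04·63.4·0.000119 = 1 + j322.8.
Step 4 — H = 9.596e-06 - j0.003098.
Step 5 — Magnitude: |H| = 0.003098 (-50.2 dB); phase: φ = -89.8°.

|H| = 0.003098 (-50.2 dB), φ = -89.8°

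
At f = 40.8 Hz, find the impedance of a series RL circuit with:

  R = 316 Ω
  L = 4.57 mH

Step 1 — Angular frequency: ω = 2π·f = 2π·40.8 = 256.4 rad/s.
Step 2 — Component impedances:
  R: Z = R = 316 Ω
  L: Z = jωL = j·256.4·0.00457 = 0 + j1.172 Ω
Step 3 — Series combination: Z_total = R + L = 316 + j1.172 Ω = 316∠0.2° Ω.

Z = 316 + j1.172 Ω = 316∠0.2° Ω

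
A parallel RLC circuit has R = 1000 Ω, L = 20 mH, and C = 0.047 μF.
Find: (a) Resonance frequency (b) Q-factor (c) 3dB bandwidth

Step 1 — Resonance: ω₀ = 1/√(LC) = 1/√(0.02·4.7e-08) = 3.262e+04 rad/s.
Step 2 — f₀ = ω₀/(2π) = 5191 Hz.
Step 3 — Parallel Q: Q = R/(ω₀L) = 1000/(3.262e+04·0.02) = 1.533.
Step 4 — Bandwidth: Δω = ω₀/Q = 2.128e+04 rad/s; BW = Δω/(2π) = 3386 Hz.

(a) f₀ = 5191 Hz  (b) Q = 1.533  (c) BW = 3386 Hz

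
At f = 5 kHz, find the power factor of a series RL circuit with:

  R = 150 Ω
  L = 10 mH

Step 1 — Angular frequency: ω = 2π·f = 2π·5000 = 3.142e+04 rad/s.
Step 2 — Component impedances:
  R: Z = R = 150 Ω
  L: Z = jωL = j·3.142e+04·0.01 = 0 + j314.2 Ω
Step 3 — Series combination: Z_total = R + L = 150 + j314.2 Ω = 348.1∠64.5° Ω.
Step 4 — Power factor: PF = cos(φ) = Re(Z)/|Z| = 150/348.1 = 0.4309.
Step 5 — Type: Im(Z) = 314.2 ⇒ lagging (phase φ = 64.5°).

PF = 0.4309 (lagging, φ = 64.5°)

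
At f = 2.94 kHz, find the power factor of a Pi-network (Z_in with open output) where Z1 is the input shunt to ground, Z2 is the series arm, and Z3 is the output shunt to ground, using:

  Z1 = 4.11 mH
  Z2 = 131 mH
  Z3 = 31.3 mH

Step 1 — Angular frequency: ω = 2π·f = 2π·2940 = 1.847e+04 rad/s.
Step 2 — Component impedances:
  Z1: Z = jωL = j·1.847e+04·0.00411 = 0 + j75.92 Ω
  Z2: Z = jωL = j·1.847e+04·0.131 = 0 + j2420 Ω
  Z3: Z = jωL = j·1.847e+04·0.0313 = 0 + j578.2 Ω
Step 3 — With open output, the series arm Z2 and the output shunt Z3 appear in series to ground: Z2 + Z3 = 0 + j2998 Ω.
Step 4 — Parallel with input shunt Z1: Z_in = Z1 || (Z2 + Z3) = 0 + j74.05 Ω = 74.05∠90.0° Ω.
Step 5 — Power factor: PF = cos(φ) = Re(Z)/|Z| = -0/74.05 = -0.
Step 6 — Type: Im(Z) = 74.05 ⇒ lagging (phase φ = 90.0°).

PF = -0 (lagging, φ = 90.0°)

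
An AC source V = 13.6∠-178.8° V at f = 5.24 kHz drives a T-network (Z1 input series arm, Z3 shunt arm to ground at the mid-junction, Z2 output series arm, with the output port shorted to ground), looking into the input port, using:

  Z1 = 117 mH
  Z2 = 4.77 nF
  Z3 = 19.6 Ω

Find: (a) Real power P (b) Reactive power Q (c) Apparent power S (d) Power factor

Step 1 — Angular frequency: ω = 2π·f = 2π·5240 = 3.292e+04 rad/s.
Step 2 — Component impedances:
  Z1: Z = jωL = j·3.292e+04·0.117 = 0 + j3852 Ω
  Z2: Z = 1/(jωC) = -j/(ω·C) = 0 - j6368 Ω
  Z3: Z = R = 19.6 Ω
Step 3 — With the output port shorted to ground, the output series arm Z2 runs from the junction to ground; the shunt arm Z3 also runs from the junction to ground. They appear in parallel: Z3 || Z2 = 19.6 - j0.06033 Ω.
Step 4 — Series with input arm Z1: Z_in = Z1 + (Z3 || Z2) = 19.6 + j3852 Ω = 3852∠89.7° Ω.
Step 5 — Source phasor: V = 13.6∠-178.8° V = -13.6 - j0.2848 V.
Step 6 — Current: I = V / Z = -9.19e-05 + j0.003529 A = 0.003531∠91.5° A.
Step 7 — Complex power: S = V·I* = 0.0002443 + j0.04801 VA.
Step 8 — Real power: P = Re(S) = 0.0002443 W.
Step 9 — Reactive power: Q = Im(S) = 0.04801 VAR.
Step 10 — Apparent power: |S| = 0.04802 VA.
Step 11 — Power factor: PF = P/|S| = 0.005088 (lagging).

(a) P = 0.0002443 W  (b) Q = 0.04801 VAR  (c) S = 0.04802 VA  (d) PF = 0.005088 (lagging)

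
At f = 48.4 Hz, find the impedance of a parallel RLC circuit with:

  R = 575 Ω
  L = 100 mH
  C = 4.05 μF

Step 1 — Angular frequency: ω = 2π·f = 2π·48.4 = 304.1 rad/s.
Step 2 — Component impedances:
  R: Z = R = 575 Ω
  L: Z = jωL = j·304.1·0.1 = 0 + j30.41 Ω
  C: Z = 1/(jωC) = -j/(ω·C) = 0 - j811.9 Ω
Step 3 — Parallel combination: 1/Z_total = 1/R + 1/L + 1/C; Z_total = 1.731 + j31.5 Ω = 31.55∠86.9° Ω.

Z = 1.731 + j31.5 Ω = 31.55∠86.9° Ω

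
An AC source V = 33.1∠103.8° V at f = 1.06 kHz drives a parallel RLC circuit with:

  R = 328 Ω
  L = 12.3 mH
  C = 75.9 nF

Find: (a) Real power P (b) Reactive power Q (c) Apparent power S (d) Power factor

Step 1 — Angular frequency: ω = 2π·f = 2π·1060 = 6660 rad/s.
Step 2 — Component impedances:
  R: Z = R = 328 Ω
  L: Z = jωL = j·6660·0.0123 = 0 + j81.92 Ω
  C: Z = 1/(jωC) = -j/(ω·C) = 0 - j1978 Ω
Step 3 — Parallel combination: 1/Z_total = 1/R + 1/L + 1/C; Z_total = 20.85 + j80.03 Ω = 82.7∠75.4° Ω.
Step 4 — Source phasor: V = 33.1∠103.8° V = -7.895 + j32.14 V.
Step 5 — Current: I = V / Z = 0.3521 + j0.1904 A = 0.4003∠28.4° A.
Step 6 — Complex power: S = V·I* = 3.34 + j12.82 VA.
Step 7 — Real power: P = Re(S) = 3.34 W.
Step 8 — Reactive power: Q = Im(S) = 12.82 VAR.
Step 9 — Apparent power: |S| = 13.25 VA.
Step 10 — Power factor: PF = P/|S| = 0.2521 (lagging).

(a) P = 3.34 W  (b) Q = 12.82 VAR  (c) S = 13.25 VA  (d) PF = 0.2521 (lagging)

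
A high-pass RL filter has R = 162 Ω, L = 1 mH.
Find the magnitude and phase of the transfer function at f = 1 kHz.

Step 1 — Angular frequency: ω = 2π·1000 = 6283 rad/s.
Step 2 — Transfer function: H(jω) = jωL/(R + jωL).
Step 3 — Numerator jωL = j·6.283; denominator R + jωL = 162 + j6.283.
Step 4 — H = 0.001502 + j0.03873.
Step 5 — Magnitude: |H| = 0.03876 (-28.2 dB); phase: φ = 87.8°.

|H| = 0.03876 (-28.2 dB), φ = 87.8°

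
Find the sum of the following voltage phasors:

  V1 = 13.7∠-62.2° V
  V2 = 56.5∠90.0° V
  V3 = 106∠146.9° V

Step 1 — Convert each phasor to rectangular form:
  V1 = 13.7·(cos(-62.2°) + j·sin(-62.2°)) = 6.389 - j12.12 V
  V2 = 56.5·(cos(90.0°) + j·sin(90.0°)) = 0 + j56.5 V
  V3 = 106·(cos(146.9°) + j·sin(146.9°)) = -88.8 + j57.89 V
Step 2 — Sum components: V_total = -82.41 + j102.3 V.
Step 3 — Convert to polar: |V_total| = 131.3 V, ∠V_total = 128.9°.

V_total = 131.3∠128.9° V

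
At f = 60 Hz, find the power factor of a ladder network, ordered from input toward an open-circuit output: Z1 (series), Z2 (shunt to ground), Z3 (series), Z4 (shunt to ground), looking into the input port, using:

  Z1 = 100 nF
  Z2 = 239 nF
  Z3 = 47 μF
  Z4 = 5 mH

Step 1 — Angular frequency: ω = 2π·f = 2π·60 = 377 rad/s.
Step 2 — Component impedances:
  Z1: Z = 1/(jωC) = -j/(ω·C) = 0 - j2.653e+04 Ω
  Z2: Z = 1/(jωC) = -j/(ω·C) = 0 - j1.11e+04 Ω
  Z3: Z = 1/(jωC) = -j/(ω·C) = 0 - j56.44 Ω
  Z4: Z = jωL = j·377·0.005 = 0 + j1.885 Ω
Step 3 — Ladder network (open output): work backward from the far end, alternating series and parallel combinations. Z_in = 0 - j2.658e+04 Ω = 2.658e+04∠-90.0° Ω.
Step 4 — Power factor: PF = cos(φ) = Re(Z)/|Z| = 0/2.658e+04 = 0.
Step 5 — Type: Im(Z) = -2.658e+04 ⇒ leading (phase φ = -90.0°).

PF = 0 (leading, φ = -90.0°)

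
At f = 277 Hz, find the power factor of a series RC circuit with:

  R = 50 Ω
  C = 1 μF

Step 1 — Angular frequency: ω = 2π·f = 2π·277 = 1740 rad/s.
Step 2 — Component impedances:
  R: Z = R = 50 Ω
  C: Z = 1/(jωC) = -j/(ω·C) = 0 - j574.6 Ω
Step 3 — Series combination: Z_total = R + C = 50 - j574.6 Ω = 576.7∠-85.0° Ω.
Step 4 — Power factor: PF = cos(φ) = Re(Z)/|Z| = 50/576.74 = 0.08669.
Step 5 — Type: Im(Z) = -574.6 ⇒ leading (phase φ = -85.0°).

PF = 0.08669 (leading, φ = -85.0°)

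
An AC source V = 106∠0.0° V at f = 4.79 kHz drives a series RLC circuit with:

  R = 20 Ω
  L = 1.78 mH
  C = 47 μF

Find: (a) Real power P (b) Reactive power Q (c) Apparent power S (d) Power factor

Step 1 — Angular frequency: ω = 2π·f = 2π·4790 = 3.01e+04 rad/s.
Step 2 — Component impedances:
  R: Z = R = 20 Ω
  L: Z = jωL = j·3.01e+04·0.00178 = 0 + j53.57 Ω
  C: Z = 1/(jωC) = -j/(ω·C) = 0 - j0.7069 Ω
Step 3 — Series combination: Z_total = R + L + C = 20 + j52.86 Ω = 56.52∠69.3° Ω.
Step 4 — Source phasor: V = 106∠0.0° V = 106 V.
Step 5 — Current: I = V / Z = 0.6636 - j1.754 A = 1.875∠-69.3° A.
Step 6 — Complex power: S = V·I* = 70.34 + j185.9 VA.
Step 7 — Real power: P = Re(S) = 70.34 W.
Step 8 — Reactive power: Q = Im(S) = 185.9 VAR.
Step 9 — Apparent power: |S| = 198.8 VA.
Step 10 — Power factor: PF = P/|S| = 0.3538 (lagging).

(a) P = 70.34 W  (b) Q = 185.9 VAR  (c) S = 198.8 VA  (d) PF = 0.3538 (lagging)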